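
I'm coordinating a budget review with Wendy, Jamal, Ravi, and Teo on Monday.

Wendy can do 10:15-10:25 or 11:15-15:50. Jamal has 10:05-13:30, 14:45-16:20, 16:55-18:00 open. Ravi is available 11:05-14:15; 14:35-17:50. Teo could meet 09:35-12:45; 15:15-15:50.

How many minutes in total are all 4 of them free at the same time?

Wendy ∩ Jamal: 10:15-10:25, 11:15-13:30, 14:45-15:50.
Wendy ∩ Jamal ∩ Ravi: 11:15-13:30, 14:45-15:50.
Wendy ∩ Jamal ∩ Ravi ∩ Teo: 11:15-12:45, 15:15-15:50.
Summing the common windows: 90 + 35 = 125 minutes.

125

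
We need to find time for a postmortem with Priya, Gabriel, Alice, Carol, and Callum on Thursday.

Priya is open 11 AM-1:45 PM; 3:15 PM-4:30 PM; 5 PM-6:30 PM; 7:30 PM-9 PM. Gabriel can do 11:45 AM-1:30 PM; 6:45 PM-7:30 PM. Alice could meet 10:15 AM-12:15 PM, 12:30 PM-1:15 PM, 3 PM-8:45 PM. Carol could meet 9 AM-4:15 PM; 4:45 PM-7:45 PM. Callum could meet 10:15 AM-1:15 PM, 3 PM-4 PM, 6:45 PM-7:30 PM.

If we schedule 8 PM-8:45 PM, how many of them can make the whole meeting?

Priya and Alice can make the full 20:00-20:45 slot — that's 2.

2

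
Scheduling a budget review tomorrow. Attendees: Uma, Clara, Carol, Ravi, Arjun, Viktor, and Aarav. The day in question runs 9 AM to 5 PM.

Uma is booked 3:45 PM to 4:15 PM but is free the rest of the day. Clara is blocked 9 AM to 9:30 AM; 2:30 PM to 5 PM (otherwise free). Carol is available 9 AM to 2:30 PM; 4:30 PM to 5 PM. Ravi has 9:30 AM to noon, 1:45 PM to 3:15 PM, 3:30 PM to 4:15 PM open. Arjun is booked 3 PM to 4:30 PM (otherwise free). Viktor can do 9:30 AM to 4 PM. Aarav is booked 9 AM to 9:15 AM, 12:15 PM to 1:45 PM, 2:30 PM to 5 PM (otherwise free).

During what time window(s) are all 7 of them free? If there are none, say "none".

09:30-12:00, 13:45-14:30

Uma free: 09:00-15:45, 16:15-17:00 (invert busy blocks within the working day).
Clara free: 09:30-14:30 (invert busy blocks within the working day).
Carol free: 09:00-14:30, 16:30-17:00.
Ravi free: 09:30-12:00, 13:45-15:15, 15:30-16:15.
Arjun free: 09:00-15:00, 16:30-17:00 (invert busy blocks within the working day).
Viktor free: 09:30-16:00.
Aarav free: 09:15-12:15, 13:45-14:30 (invert busy blocks within the working day).
Uma ∩ Clara: 09:30-14:30.
Uma ∩ Clara ∩ Carol: 09:30-14:30.
Uma ∩ Clara ∩ Carol ∩ Ravi: 09:30-12:00, 13:45-14:30.
Uma ∩ Clara ∩ Carol ∩ Ravi ∩ Arjun: 09:30-12:00, 13:45-14:30.
Uma ∩ Clara ∩ Carol ∩ Ravi ∩ Arjun ∩ Viktor: 09:30-12:00, 13:45-14:30.
Uma ∩ Clara ∩ Carol ∩ Ravi ∩ Arjun ∩ Viktor ∩ Aarav: 09:30-12:00, 13:45-14:30.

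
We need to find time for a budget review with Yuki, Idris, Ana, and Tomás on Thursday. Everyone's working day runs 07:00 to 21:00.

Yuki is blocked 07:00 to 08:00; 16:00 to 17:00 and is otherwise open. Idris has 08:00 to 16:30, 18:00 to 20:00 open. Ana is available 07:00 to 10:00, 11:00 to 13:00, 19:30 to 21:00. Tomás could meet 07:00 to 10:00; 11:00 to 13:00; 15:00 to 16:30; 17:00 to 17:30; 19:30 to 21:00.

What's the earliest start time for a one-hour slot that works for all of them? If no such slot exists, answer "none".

08:00

Yuki free: 08:00-16:00, 17:00-21:00 (invert busy blocks within the working day).
Idris free: 08:00-16:30, 18:00-20:00.
Ana free: 07:00-10:00, 11:00-13:00, 19:30-21:00.
Tomás free: 07:00-10:00, 11:00-13:00, 15:00-16:30, 17:00-17:30, 19:30-21:00.
Yuki ∩ Idris: 08:00-16:00, 18:00-20:00.
Yuki ∩ Idris ∩ Ana: 08:00-10:00, 11:00-13:00, 19:30-20:00.
Yuki ∩ Idris ∩ Ana ∩ Tomás: 08:00-10:00, 11:00-13:00, 19:30-20:00.
So the common availability across everyone is 08:00-10:00, 11:00-13:00, 19:30-20:00.
The first common window of at least 60 minutes is 08:00-10:00, so the earliest start is 08:00.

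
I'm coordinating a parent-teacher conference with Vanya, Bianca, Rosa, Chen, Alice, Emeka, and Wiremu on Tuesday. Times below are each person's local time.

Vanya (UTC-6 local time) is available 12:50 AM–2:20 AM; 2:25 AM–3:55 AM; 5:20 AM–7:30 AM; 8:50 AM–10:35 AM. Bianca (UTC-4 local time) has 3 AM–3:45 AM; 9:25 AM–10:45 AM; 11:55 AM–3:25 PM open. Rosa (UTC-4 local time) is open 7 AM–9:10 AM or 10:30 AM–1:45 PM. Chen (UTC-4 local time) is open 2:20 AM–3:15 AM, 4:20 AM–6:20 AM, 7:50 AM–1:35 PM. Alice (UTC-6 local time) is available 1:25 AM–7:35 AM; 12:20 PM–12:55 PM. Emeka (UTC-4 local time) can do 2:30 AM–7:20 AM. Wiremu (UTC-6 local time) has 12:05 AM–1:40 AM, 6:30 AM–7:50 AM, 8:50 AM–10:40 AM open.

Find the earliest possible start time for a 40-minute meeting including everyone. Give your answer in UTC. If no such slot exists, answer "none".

Vanya in UTC: 06:50-08:20, 08:25-09:55, 11:20-13:30, 14:50-16:35 (add 6h to convert from UTC-6).
Bianca in UTC: 07:00-07:45, 13:25-14:45, 15:55-19:25 (add 4h to convert from UTC-4).
Rosa in UTC: 11:00-13:10, 14:30-17:45 (add 4h to convert from UTC-4).
Chen in UTC: 06:20-07:15, 08:20-10:20, 11:50-17:35 (add 4h to convert from UTC-4).
Alice in UTC: 07:25-13:35, 18:20-18:55 (add 6h to convert from UTC-6).
Emeka in UTC: 06:30-11:20 (add 4h to convert from UTC-4).
Wiremu in UTC: 06:05-07:40, 12:30-13:50, 14:50-16:40 (add 6h to convert from UTC-6).
Vanya ∩ Bianca: 07:00-07:45, 13:25-13:30, 15:55-16:35.
Vanya ∩ Bianca ∩ Rosa: 15:55-16:35.
Vanya ∩ Bianca ∩ Rosa ∩ Chen: 15:55-16:35.
Vanya ∩ Bianca ∩ Rosa ∩ Chen ∩ Alice: ∅.
Vanya ∩ Bianca ∩ Rosa ∩ Chen ∩ Alice ∩ Emeka: ∅.
Vanya ∩ Bianca ∩ Rosa ∩ Chen ∩ Alice ∩ Emeka ∩ Wiremu: ∅.
There is no time when everyone is free.
No common window is at least 40 minutes long.

none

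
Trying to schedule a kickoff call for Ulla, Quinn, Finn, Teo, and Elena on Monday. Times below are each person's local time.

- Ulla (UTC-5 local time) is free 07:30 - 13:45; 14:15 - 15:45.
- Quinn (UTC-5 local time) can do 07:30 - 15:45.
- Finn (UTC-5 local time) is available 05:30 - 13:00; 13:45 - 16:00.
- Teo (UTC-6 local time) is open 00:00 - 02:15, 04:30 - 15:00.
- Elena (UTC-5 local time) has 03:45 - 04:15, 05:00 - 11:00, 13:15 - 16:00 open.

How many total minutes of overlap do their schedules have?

300

Ulla in UTC: 12:30-18:45, 19:15-20:45 (add 5h to convert from UTC-5).
Quinn in UTC: 12:30-20:45 (add 5h to convert from UTC-5).
Finn in UTC: 10:30-18:00, 18:45-21:00 (add 5h to convert from UTC-5).
Teo in UTC: 06:00-08:15, 10:30-21:00 (add 6h to convert from UTC-6).
Elena in UTC: 08:45-09:15, 10:00-16:00, 18:15-21:00 (add 5h to convert from UTC-5).
Ulla ∩ Quinn: 12:30-18:45, 19:15-20:45.
Ulla ∩ Quinn ∩ Finn: 12:30-18:00, 19:15-20:45.
Ulla ∩ Quinn ∩ Finn ∩ Teo: 12:30-18:00, 19:15-20:45.
Ulla ∩ Quinn ∩ Finn ∩ Teo ∩ Elena: 12:30-16:00, 19:15-20:45.
Summing the common windows: 210 + 90 = 300 minutes.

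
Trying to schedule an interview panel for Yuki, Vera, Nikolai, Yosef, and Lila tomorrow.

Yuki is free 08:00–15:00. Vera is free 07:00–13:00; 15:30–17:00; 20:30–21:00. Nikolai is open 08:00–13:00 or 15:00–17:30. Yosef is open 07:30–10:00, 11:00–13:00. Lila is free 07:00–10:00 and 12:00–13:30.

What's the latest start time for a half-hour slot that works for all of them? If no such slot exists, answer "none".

12:30

Yuki ∩ Vera: 08:00-13:00.
Yuki ∩ Vera ∩ Nikolai: 08:00-13:00.
Yuki ∩ Vera ∩ Nikolai ∩ Yosef: 08:00-10:00, 11:00-13:00.
Yuki ∩ Vera ∩ Nikolai ∩ Yosef ∩ Lila: 08:00-10:00, 12:00-13:00.
The last common window of at least 30 minutes is 12:00-13:00; a 30-minute meeting can start as late as 12:30 and still end by 13:00.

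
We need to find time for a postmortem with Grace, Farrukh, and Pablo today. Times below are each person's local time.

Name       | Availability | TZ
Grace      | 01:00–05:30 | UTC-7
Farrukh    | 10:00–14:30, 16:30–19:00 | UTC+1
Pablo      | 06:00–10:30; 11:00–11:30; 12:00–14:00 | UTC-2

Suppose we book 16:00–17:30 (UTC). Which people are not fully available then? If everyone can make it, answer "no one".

Grace, Pablo

Grace in UTC: 08:00-12:30 (add 7h to convert from UTC-7).
Farrukh in UTC: 09:00-13:30, 15:30-18:00 (subtract 1h to convert from UTC+1).
Pablo in UTC: 08:00-12:30, 13:00-13:30, 14:00-16:00 (add 2h to convert from UTC-2).
Grace: not fully free for 16:00-17:30. Farrukh: free for 16:00-17:30. Pablo: not fully free for 16:00-17:30.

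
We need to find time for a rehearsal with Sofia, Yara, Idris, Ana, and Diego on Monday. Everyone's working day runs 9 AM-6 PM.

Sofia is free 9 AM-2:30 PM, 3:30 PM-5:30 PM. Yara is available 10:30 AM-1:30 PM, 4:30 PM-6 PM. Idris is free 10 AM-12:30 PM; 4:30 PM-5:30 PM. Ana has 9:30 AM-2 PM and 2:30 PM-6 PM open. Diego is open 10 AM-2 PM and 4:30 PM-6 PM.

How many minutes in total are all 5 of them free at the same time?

180

Sofia ∩ Yara: 10:30-13:30, 16:30-17:30.
Sofia ∩ Yara ∩ Idris: 10:30-12:30, 16:30-17:30.
Sofia ∩ Yara ∩ Idris ∩ Ana: 10:30-12:30, 16:30-17:30.
Sofia ∩ Yara ∩ Idris ∩ Ana ∩ Diego: 10:30-12:30, 16:30-17:30.
So the common availability across everyone is 10:30-12:30, 16:30-17:30.
Summing the common windows: 120 + 60 = 180 minutes.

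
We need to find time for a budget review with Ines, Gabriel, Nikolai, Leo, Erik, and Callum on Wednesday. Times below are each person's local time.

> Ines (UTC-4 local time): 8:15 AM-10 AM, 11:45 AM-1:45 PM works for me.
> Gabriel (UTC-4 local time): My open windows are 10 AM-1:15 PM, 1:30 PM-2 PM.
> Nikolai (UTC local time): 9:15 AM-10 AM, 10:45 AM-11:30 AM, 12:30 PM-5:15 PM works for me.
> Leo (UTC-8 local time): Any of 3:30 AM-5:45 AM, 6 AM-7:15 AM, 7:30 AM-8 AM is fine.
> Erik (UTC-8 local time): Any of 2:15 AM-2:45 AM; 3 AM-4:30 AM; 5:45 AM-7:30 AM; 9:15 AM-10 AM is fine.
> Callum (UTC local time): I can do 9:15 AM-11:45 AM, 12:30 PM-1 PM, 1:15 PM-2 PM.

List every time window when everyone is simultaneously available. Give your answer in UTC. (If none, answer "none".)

none

Ines in UTC: 12:15-14:00, 15:45-17:45 (add 4h to convert from UTC-4).
Gabriel in UTC: 14:00-17:15, 17:30-18:00 (add 4h to convert from UTC-4).
Nikolai in UTC: 09:15-10:00, 10:45-11:30, 12:30-17:15.
Leo in UTC: 11:30-13:45, 14:00-15:15, 15:30-16:00 (add 8h to convert from UTC-8).
Erik in UTC: 10:15-10:45, 11:00-12:30, 13:45-15:30, 17:15-18:00 (add 8h to convert from UTC-8).
Callum in UTC: 09:15-11:45, 12:30-13:00, 13:15-14:00.
Ines ∩ Gabriel: 15:45-17:15, 17:30-17:45.
Ines ∩ Gabriel ∩ Nikolai: 15:45-17:15.
Ines ∩ Gabriel ∩ Nikolai ∩ Leo: 15:45-16:00.
Ines ∩ Gabriel ∩ Nikolai ∩ Leo ∩ Erik: ∅.
Ines ∩ Gabriel ∩ Nikolai ∩ Leo ∩ Erik ∩ Callum: ∅.
There is no time when everyone is free.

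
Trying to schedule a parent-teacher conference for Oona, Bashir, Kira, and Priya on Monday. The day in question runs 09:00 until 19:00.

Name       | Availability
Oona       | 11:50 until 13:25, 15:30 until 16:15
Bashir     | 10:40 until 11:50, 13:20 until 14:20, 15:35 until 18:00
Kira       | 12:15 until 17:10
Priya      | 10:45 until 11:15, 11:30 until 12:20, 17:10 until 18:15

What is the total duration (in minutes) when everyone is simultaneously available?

Oona ∩ Bashir: 13:20-13:25, 15:35-16:15.
Oona ∩ Bashir ∩ Kira: 13:20-13:25, 15:35-16:15.
Oona ∩ Bashir ∩ Kira ∩ Priya: ∅.
There is no time when everyone is free.
There is no common window, so the total is 0 minutes.

0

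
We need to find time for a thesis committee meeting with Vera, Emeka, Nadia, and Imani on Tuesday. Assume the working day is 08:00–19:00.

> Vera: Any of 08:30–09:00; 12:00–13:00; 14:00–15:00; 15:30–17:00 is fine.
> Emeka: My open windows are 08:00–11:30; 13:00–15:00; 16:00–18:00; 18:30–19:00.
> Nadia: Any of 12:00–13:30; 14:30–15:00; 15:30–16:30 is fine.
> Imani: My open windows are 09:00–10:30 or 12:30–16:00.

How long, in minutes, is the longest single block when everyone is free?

30

Vera ∩ Emeka: 08:30-09:00, 14:00-15:00, 16:00-17:00.
Vera ∩ Emeka ∩ Nadia: 14:30-15:00, 16:00-16:30.
Vera ∩ Emeka ∩ Nadia ∩ Imani: 14:30-15:00.
Those are the intersection windows.
The longest is 14:30-15:00 at 30 minutes.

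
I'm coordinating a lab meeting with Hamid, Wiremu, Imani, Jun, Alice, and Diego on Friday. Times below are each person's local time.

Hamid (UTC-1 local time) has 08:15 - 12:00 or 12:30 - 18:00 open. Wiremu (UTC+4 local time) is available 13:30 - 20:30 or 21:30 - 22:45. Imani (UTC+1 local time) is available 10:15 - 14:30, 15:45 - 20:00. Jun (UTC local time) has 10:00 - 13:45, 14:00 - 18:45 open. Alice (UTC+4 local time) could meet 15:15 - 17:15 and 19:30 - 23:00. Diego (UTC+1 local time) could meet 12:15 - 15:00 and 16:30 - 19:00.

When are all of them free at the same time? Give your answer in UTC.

11:15-13:00, 15:30-16:30, 17:30-18:00

Hamid in UTC: 09:15-13:00, 13:30-19:00 (add 1h to convert from UTC-1).
Wiremu in UTC: 09:30-16:30, 17:30-18:45 (subtract 4h to convert from UTC+4).
Imani in UTC: 09:15-13:30, 14:45-19:00 (subtract 1h to convert from UTC+1).
Jun in UTC: 10:00-13:45, 14:00-18:45.
Alice in UTC: 11:15-13:15, 15:30-19:00 (subtract 4h to convert from UTC+4).
Diego in UTC: 11:15-14:00, 15:30-18:00 (subtract 1h to convert from UTC+1).
Hamid ∩ Wiremu: 09:30-13:00, 13:30-16:30, 17:30-18:45.
Hamid ∩ Wiremu ∩ Imani: 09:30-13:00, 14:45-16:30, 17:30-18:45.
Hamid ∩ Wiremu ∩ Imani ∩ Jun: 10:00-13:00, 14:45-16:30, 17:30-18:45.
Hamid ∩ Wiremu ∩ Imani ∩ Jun ∩ Alice: 11:15-13:00, 15:30-16:30, 17:30-18:45.
Hamid ∩ Wiremu ∩ Imani ∩ Jun ∩ Alice ∩ Diego: 11:15-13:00, 15:30-16:30, 17:30-18:00.
Those are the intersection windows.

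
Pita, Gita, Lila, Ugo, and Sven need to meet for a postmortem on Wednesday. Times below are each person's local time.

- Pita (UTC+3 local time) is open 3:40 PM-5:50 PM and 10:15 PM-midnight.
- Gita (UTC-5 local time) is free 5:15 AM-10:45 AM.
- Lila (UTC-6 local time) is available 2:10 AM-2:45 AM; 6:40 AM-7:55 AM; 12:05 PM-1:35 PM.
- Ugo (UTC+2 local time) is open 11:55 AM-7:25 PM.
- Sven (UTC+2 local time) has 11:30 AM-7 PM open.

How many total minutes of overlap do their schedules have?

Pita in UTC: 12:40-14:50, 19:15-21:00 (subtract 3h to convert from UTC+3).
Gita in UTC: 10:15-15:45 (add 5h to convert from UTC-5).
Lila in UTC: 08:10-08:45, 12:40-13:55, 18:05-19:35 (add 6h to convert from UTC-6).
Ugo in UTC: 09:55-17:25 (subtract 2h to convert from UTC+2).
Sven in UTC: 09:30-17:00 (subtract 2h to convert from UTC+2).
Pita ∩ Gita: 12:40-14:50.
Pita ∩ Gita ∩ Lila: 12:40-13:55.
Pita ∩ Gita ∩ Lila ∩ Ugo: 12:40-13:55.
Pita ∩ Gita ∩ Lila ∩ Ugo ∩ Sven: 12:40-13:55.
That's a single block of 75 minutes.

75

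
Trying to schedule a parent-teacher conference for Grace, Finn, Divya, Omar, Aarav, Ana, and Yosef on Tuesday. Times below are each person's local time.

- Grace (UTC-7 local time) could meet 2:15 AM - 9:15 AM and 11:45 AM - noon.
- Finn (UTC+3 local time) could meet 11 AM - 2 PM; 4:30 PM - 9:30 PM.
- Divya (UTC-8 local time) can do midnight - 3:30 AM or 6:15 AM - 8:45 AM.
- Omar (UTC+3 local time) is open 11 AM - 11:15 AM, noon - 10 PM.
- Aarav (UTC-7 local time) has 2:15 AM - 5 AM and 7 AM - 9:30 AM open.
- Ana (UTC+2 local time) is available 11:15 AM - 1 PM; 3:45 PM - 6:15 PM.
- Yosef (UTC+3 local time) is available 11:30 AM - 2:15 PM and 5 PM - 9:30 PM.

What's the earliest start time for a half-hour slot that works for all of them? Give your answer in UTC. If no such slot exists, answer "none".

09:15

Grace in UTC: 09:15-16:15, 18:45-19:00 (add 7h to convert from UTC-7).
Finn in UTC: 08:00-11:00, 13:30-18:30 (subtract 3h to convert from UTC+3).
Divya in UTC: 08:00-11:30, 14:15-16:45 (add 8h to convert from UTC-8).
Omar in UTC: 08:00-08:15, 09:00-19:00 (subtract 3h to convert from UTC+3).
Aarav in UTC: 09:15-12:00, 14:00-16:30 (add 7h to convert from UTC-7).
Ana in UTC: 09:15-11:00, 13:45-16:15 (subtract 2h to convert from UTC+2).
Yosef in UTC: 08:30-11:15, 14:00-18:30 (subtract 3h to convert from UTC+3).
Grace ∩ Finn: 09:15-11:00, 13:30-16:15.
Grace ∩ Finn ∩ Divya: 09:15-11:00, 14:15-16:15.
Grace ∩ Finn ∩ Divya ∩ Omar: 09:15-11:00, 14:15-16:15.
Grace ∩ Finn ∩ Divya ∩ Omar ∩ Aarav: 09:15-11:00, 14:15-16:15.
Grace ∩ Finn ∩ Divya ∩ Omar ∩ Aarav ∩ Ana: 09:15-11:00, 14:15-16:15.
Grace ∩ Finn ∩ Divya ∩ Omar ∩ Aarav ∩ Ana ∩ Yosef: 09:15-11:00, 14:15-16:15.
Those are the intersection windows.
The first common window of at least 30 minutes is 09:15-11:00, so the earliest start is 09:15.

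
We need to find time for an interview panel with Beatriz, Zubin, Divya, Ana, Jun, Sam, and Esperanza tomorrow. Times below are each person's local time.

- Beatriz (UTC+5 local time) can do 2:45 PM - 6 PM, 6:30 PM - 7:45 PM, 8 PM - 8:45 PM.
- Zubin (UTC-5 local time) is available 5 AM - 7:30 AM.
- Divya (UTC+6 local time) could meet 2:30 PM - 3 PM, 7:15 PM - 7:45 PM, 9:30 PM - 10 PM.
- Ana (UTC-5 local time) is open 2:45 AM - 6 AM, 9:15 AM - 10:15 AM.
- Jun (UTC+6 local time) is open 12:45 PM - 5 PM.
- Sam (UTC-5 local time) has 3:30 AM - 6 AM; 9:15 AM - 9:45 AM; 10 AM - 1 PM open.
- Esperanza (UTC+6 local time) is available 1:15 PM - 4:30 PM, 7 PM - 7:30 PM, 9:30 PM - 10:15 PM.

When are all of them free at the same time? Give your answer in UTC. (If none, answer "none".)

Beatriz in UTC: 09:45-13:00, 13:30-14:45, 15:00-15:45 (subtract 5h to convert from UTC+5).
Zubin in UTC: 10:00-12:30 (add 5h to convert from UTC-5).
Divya in UTC: 08:30-09:00, 13:15-13:45, 15:30-16:00 (subtract 6h to convert from UTC+6).
Ana in UTC: 07:45-11:00, 14:15-15:15 (add 5h to convert from UTC-5).
Jun in UTC: 06:45-11:00 (subtract 6h to convert from UTC+6).
Sam in UTC: 08:30-11:00, 14:15-14:45, 15:00-18:00 (add 5h to convert from UTC-5).
Esperanza in UTC: 07:15-10:30, 13:00-13:30, 15:30-16:15 (subtract 6h to convert from UTC+6).
Beatriz ∩ Zubin: 10:00-12:30.
Beatriz ∩ Zubin ∩ Divya: ∅.
Beatriz ∩ Zubin ∩ Divya ∩ Ana: ∅.
Beatriz ∩ Zubin ∩ Divya ∩ Ana ∩ Jun: ∅.
Beatriz ∩ Zubin ∩ Divya ∩ Ana ∩ Jun ∩ Sam: ∅.
Beatriz ∩ Zubin ∩ Divya ∩ Ana ∩ Jun ∩ Sam ∩ Esperanza: ∅.
There is no time when everyone is free.

none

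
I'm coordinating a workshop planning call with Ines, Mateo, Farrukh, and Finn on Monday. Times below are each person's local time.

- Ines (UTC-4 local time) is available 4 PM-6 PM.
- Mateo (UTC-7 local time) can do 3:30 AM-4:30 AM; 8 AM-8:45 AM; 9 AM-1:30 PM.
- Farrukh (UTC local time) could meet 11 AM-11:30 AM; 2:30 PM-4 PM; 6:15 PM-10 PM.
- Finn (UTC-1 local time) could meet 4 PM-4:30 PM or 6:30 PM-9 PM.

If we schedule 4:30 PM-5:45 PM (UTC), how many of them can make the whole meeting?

1

Ines in UTC: 20:00-22:00 (add 4h to convert from UTC-4).
Mateo in UTC: 10:30-11:30, 15:00-15:45, 16:00-20:30 (add 7h to convert from UTC-7).
Farrukh in UTC: 11:00-11:30, 14:30-16:00, 18:15-22:00.
Finn in UTC: 17:00-17:30, 19:30-22:00 (add 1h to convert from UTC-1).
Mateo can make the full 16:30-17:45 slot — that's 1.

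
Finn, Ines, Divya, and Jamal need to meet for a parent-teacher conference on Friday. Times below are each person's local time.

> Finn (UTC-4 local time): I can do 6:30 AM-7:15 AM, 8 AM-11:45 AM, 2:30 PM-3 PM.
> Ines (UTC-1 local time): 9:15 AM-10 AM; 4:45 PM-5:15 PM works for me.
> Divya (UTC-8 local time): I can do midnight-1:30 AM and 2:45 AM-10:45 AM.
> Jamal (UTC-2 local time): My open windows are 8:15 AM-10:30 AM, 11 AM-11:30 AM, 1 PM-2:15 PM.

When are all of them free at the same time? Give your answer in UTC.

10:45-11:00

Finn in UTC: 10:30-11:15, 12:00-15:45, 18:30-19:00 (add 4h to convert from UTC-4).
Ines in UTC: 10:15-11:00, 17:45-18:15 (add 1h to convert from UTC-1).
Divya in UTC: 08:00-09:30, 10:45-18:45 (add 8h to convert from UTC-8).
Jamal in UTC: 10:15-12:30, 13:00-13:30, 15:00-16:15 (add 2h to convert from UTC-2).
Finn ∩ Ines: 10:30-11:00.
Finn ∩ Ines ∩ Divya: 10:45-11:00.
Finn ∩ Ines ∩ Divya ∩ Jamal: 10:45-11:00.
So the common availability across everyone is 10:45-11:00.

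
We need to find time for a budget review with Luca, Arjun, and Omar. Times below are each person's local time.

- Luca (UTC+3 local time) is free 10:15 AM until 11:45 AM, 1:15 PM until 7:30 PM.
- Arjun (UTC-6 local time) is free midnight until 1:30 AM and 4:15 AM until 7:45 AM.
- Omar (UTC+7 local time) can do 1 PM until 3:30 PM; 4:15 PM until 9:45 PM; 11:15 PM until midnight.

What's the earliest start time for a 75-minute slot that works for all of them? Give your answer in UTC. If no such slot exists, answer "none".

Luca in UTC: 07:15-08:45, 10:15-16:30 (subtract 3h to convert from UTC+3).
Arjun in UTC: 06:00-07:30, 10:15-13:45 (add 6h to convert from UTC-6).
Omar in UTC: 06:00-08:30, 09:15-14:45, 16:15-17:00 (subtract 7h to convert from UTC+7).
Luca ∩ Arjun: 07:15-07:30, 10:15-13:45.
Luca ∩ Arjun ∩ Omar: 07:15-07:30, 10:15-13:45.
Those are the intersection windows.
The first common window of at least 75 minutes is 10:15-13:45, so the earliest start is 10:15.

10:15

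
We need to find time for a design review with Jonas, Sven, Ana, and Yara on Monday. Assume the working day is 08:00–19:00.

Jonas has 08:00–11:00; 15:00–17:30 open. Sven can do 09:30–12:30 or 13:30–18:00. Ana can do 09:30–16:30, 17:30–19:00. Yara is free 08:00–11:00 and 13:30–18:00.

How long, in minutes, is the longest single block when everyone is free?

Jonas ∩ Sven: 09:30-11:00, 15:00-17:30.
Jonas ∩ Sven ∩ Ana: 09:30-11:00, 15:00-16:30.
Jonas ∩ Sven ∩ Ana ∩ Yara: 09:30-11:00, 15:00-16:30.
The longest is 09:30-11:00 at 90 minutes.

90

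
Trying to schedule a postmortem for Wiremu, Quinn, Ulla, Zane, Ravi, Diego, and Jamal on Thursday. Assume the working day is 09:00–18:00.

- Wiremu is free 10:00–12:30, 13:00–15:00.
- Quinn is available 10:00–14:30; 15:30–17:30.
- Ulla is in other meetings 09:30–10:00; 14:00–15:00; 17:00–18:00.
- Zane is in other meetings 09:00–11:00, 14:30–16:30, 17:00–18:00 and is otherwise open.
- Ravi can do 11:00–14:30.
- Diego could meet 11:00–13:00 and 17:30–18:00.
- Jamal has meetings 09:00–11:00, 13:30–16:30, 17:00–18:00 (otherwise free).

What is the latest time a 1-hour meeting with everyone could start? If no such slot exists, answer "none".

11:30

Wiremu free: 10:00-12:30, 13:00-15:00.
Quinn free: 10:00-14:30, 15:30-17:30.
Ulla free: 09:00-09:30, 10:00-14:00, 15:00-17:00 (invert busy blocks within the working day).
Zane free: 11:00-14:30, 16:30-17:00 (invert busy blocks within the working day).
Ravi free: 11:00-14:30.
Diego free: 11:00-13:00, 17:30-18:00.
Jamal free: 11:00-13:30, 16:30-17:00 (invert busy blocks within the working day).
Wiremu ∩ Quinn: 10:00-12:30, 13:00-14:30.
Wiremu ∩ Quinn ∩ Ulla: 10:00-12:30, 13:00-14:00.
Wiremu ∩ Quinn ∩ Ulla ∩ Zane: 11:00-12:30, 13:00-14:00.
Wiremu ∩ Quinn ∩ Ulla ∩ Zane ∩ Ravi: 11:00-12:30, 13:00-14:00.
Wiremu ∩ Quinn ∩ Ulla ∩ Zane ∩ Ravi ∩ Diego: 11:00-12:30.
Wiremu ∩ Quinn ∩ Ulla ∩ Zane ∩ Ravi ∩ Diego ∩ Jamal: 11:00-12:30.
Those are the intersection windows.
The last common window of at least 60 minutes is 11:00-12:30; a 60-minute meeting can start as late as 11:30 and still end by 12:30.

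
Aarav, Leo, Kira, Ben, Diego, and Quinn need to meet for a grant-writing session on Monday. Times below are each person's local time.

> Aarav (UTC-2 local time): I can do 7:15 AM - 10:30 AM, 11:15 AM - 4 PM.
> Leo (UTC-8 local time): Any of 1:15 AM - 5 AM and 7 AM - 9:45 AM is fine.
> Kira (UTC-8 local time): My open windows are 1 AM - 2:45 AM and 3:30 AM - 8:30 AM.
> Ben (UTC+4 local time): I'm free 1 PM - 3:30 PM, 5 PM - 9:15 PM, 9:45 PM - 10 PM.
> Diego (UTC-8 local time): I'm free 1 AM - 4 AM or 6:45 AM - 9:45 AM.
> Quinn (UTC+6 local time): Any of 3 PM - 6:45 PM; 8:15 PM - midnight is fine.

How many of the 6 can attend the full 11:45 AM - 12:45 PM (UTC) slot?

3

Aarav in UTC: 09:15-12:30, 13:15-18:00 (add 2h to convert from UTC-2).
Leo in UTC: 09:15-13:00, 15:00-17:45 (add 8h to convert from UTC-8).
Kira in UTC: 09:00-10:45, 11:30-16:30 (add 8h to convert from UTC-8).
Ben in UTC: 09:00-11:30, 13:00-17:15, 17:45-18:00 (subtract 4h to convert from UTC+4).
Diego in UTC: 09:00-12:00, 14:45-17:45 (add 8h to convert from UTC-8).
Quinn in UTC: 09:00-12:45, 14:15-18:00 (subtract 6h to convert from UTC+6).
Leo, Kira, and Quinn can make the full 11:45-12:45 slot — that's 3.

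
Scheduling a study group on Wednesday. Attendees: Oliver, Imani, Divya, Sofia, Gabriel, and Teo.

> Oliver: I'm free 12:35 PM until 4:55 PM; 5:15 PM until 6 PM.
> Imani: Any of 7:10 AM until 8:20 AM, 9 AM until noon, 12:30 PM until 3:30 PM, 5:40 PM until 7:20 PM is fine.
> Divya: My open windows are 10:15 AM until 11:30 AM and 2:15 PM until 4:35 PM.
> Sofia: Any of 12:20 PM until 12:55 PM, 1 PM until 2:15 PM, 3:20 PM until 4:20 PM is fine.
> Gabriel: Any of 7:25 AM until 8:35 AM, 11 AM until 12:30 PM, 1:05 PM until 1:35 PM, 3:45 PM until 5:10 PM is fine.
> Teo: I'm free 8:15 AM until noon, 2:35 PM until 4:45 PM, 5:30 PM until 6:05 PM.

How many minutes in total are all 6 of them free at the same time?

0

Oliver ∩ Imani: 12:35-15:30, 17:40-18:00.
Oliver ∩ Imani ∩ Divya: 14:15-15:30.
Oliver ∩ Imani ∩ Divya ∩ Sofia: 15:20-15:30.
Oliver ∩ Imani ∩ Divya ∩ Sofia ∩ Gabriel: ∅.
Oliver ∩ Imani ∩ Divya ∩ Sofia ∩ Gabriel ∩ Teo: ∅.
There is no time when everyone is free.
There is no common window, so the total is 0 minutes.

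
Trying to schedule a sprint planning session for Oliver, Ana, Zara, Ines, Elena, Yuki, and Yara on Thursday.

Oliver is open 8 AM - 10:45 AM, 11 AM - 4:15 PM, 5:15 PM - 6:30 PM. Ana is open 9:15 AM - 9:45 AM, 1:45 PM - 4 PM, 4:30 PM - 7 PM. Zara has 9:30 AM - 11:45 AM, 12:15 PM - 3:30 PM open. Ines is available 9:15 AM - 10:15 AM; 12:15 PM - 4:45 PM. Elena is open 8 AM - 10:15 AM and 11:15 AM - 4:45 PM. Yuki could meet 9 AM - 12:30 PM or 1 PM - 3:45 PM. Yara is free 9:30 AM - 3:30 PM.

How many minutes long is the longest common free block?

105

Oliver ∩ Ana: 09:15-09:45, 13:45-16:00, 17:15-18:30.
Oliver ∩ Ana ∩ Zara: 09:30-09:45, 13:45-15:30.
Oliver ∩ Ana ∩ Zara ∩ Ines: 09:30-09:45, 13:45-15:30.
Oliver ∩ Ana ∩ Zara ∩ Ines ∩ Elena: 09:30-09:45, 13:45-15:30.
Oliver ∩ Ana ∩ Zara ∩ Ines ∩ Elena ∩ Yuki: 09:30-09:45, 13:45-15:30.
Oliver ∩ Ana ∩ Zara ∩ Ines ∩ Elena ∩ Yuki ∩ Yara: 09:30-09:45, 13:45-15:30.
The longest is 13:45-15:30 at 105 minutes.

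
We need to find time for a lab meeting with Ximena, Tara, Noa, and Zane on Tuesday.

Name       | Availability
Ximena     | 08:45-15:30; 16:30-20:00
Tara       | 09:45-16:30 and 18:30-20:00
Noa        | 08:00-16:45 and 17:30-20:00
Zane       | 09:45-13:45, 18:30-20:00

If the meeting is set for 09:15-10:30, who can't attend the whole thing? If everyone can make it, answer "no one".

Ximena: free for 09:15-10:30. Tara: not fully free for 09:15-10:30. Noa: free for 09:15-10:30. Zane: not fully free for 09:15-10:30.

Tara, Zane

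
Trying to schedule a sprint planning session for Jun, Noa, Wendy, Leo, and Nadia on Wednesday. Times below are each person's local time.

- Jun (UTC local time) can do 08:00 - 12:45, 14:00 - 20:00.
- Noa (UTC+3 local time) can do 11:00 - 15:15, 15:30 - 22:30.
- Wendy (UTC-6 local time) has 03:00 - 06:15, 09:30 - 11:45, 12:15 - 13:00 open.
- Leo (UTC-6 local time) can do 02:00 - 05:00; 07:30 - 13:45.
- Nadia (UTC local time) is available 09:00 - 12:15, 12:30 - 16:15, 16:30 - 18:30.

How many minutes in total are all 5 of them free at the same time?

Jun in UTC: 08:00-12:45, 14:00-20:00.
Noa in UTC: 08:00-12:15, 12:30-19:30 (subtract 3h to convert from UTC+3).
Wendy in UTC: 09:00-12:15, 15:30-17:45, 18:15-19:00 (add 6h to convert from UTC-6).
Leo in UTC: 08:00-11:00, 13:30-19:45 (add 6h to convert from UTC-6).
Nadia in UTC: 09:00-12:15, 12:30-16:15, 16:30-18:30.
Jun ∩ Noa: 08:00-12:15, 12:30-12:45, 14:00-19:30.
Jun ∩ Noa ∩ Wendy: 09:00-12:15, 15:30-17:45, 18:15-19:00.
Jun ∩ Noa ∩ Wendy ∩ Leo: 09:00-11:00, 15:30-17:45, 18:15-19:00.
Jun ∩ Noa ∩ Wendy ∩ Leo ∩ Nadia: 09:00-11:00, 15:30-16:15, 16:30-17:45, 18:15-18:30.
Those are the intersection windows.
Summing the common windows: 120 + 45 + 75 + 15 = 255 minutes.

255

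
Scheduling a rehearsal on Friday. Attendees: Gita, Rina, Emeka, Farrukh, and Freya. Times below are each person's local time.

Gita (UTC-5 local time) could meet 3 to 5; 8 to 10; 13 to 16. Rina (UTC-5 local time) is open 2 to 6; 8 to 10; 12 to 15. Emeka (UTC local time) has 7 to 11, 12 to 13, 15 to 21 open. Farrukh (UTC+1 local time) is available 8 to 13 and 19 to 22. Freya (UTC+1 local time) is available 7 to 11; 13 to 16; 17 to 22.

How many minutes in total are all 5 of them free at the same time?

240

Gita in UTC: 08:00-10:00, 13:00-15:00, 18:00-21:00 (add 5h to convert from UTC-5).
Rina in UTC: 07:00-11:00, 13:00-15:00, 17:00-20:00 (add 5h to convert from UTC-5).
Emeka in UTC: 07:00-11:00, 12:00-13:00, 15:00-21:00.
Farrukh in UTC: 07:00-12:00, 18:00-21:00 (subtract 1h to convert from UTC+1).
Freya in UTC: 06:00-10:00, 12:00-15:00, 16:00-21:00 (subtract 1h to convert from UTC+1).
Gita ∩ Rina: 08:00-10:00, 13:00-15:00, 18:00-20:00.
Gita ∩ Rina ∩ Emeka: 08:00-10:00, 18:00-20:00.
Gita ∩ Rina ∩ Emeka ∩ Farrukh: 08:00-10:00, 18:00-20:00.
Gita ∩ Rina ∩ Emeka ∩ Farrukh ∩ Freya: 08:00-10:00, 18:00-20:00.
Summing the common windows: 120 + 120 = 240 minutes.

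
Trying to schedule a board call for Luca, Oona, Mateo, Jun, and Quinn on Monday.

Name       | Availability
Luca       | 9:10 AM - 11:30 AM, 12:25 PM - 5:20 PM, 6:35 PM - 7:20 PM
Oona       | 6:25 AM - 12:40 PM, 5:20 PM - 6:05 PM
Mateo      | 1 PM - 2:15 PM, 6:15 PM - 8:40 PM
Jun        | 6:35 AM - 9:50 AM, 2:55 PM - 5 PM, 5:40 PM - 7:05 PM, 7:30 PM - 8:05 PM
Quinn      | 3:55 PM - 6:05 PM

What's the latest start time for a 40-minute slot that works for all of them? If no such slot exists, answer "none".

Luca ∩ Oona: 09:10-11:30, 12:25-12:40.
Luca ∩ Oona ∩ Mateo: ∅.
Luca ∩ Oona ∩ Mateo ∩ Jun: ∅.
Luca ∩ Oona ∩ Mateo ∩ Jun ∩ Quinn: ∅.
There is no time when everyone is free.
No common window is at least 40 minutes long.

none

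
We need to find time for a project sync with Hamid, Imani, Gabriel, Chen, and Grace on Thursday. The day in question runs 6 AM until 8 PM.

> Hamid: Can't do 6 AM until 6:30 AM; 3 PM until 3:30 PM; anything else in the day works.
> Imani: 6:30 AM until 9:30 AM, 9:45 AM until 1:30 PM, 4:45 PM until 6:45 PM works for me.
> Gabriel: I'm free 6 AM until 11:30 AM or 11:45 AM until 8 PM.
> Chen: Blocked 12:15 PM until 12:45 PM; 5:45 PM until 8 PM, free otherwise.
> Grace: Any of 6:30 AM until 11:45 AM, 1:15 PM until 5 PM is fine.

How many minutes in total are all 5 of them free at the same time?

Hamid free: 06:30-15:00, 15:30-20:00 (invert busy blocks within the working day).
Imani free: 06:30-09:30, 09:45-13:30, 16:45-18:45.
Gabriel free: 06:00-11:30, 11:45-20:00.
Chen free: 06:00-12:15, 12:45-17:45 (invert busy blocks within the working day).
Grace free: 06:30-11:45, 13:15-17:00.
Hamid ∩ Imani: 06:30-09:30, 09:45-13:30, 16:45-18:45.
Hamid ∩ Imani ∩ Gabriel: 06:30-09:30, 09:45-11:30, 11:45-13:30, 16:45-18:45.
Hamid ∩ Imani ∩ Gabriel ∩ Chen: 06:30-09:30, 09:45-11:30, 11:45-12:15, 12:45-13:30, 16:45-17:45.
Hamid ∩ Imani ∩ Gabriel ∩ Chen ∩ Grace: 06:30-09:30, 09:45-11:30, 13:15-13:30, 16:45-17:00.
Summing the common windows: 180 + 105 + 15 + 15 = 315 minutes.

315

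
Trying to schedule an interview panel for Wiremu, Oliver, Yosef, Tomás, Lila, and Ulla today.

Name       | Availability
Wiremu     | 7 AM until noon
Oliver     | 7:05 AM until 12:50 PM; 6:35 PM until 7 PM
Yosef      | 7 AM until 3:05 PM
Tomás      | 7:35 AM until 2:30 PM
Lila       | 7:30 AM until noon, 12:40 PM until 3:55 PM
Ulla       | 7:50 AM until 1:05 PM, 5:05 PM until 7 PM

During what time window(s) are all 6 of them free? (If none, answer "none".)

Wiremu ∩ Oliver: 07:05-12:00.
Wiremu ∩ Oliver ∩ Yosef: 07:05-12:00.
Wiremu ∩ Oliver ∩ Yosef ∩ Tomás: 07:35-12:00.
Wiremu ∩ Oliver ∩ Yosef ∩ Tomás ∩ Lila: 07:35-12:00.
Wiremu ∩ Oliver ∩ Yosef ∩ Tomás ∩ Lila ∩ Ulla: 07:50-12:00.
So the common availability across everyone is 07:50-12:00.

07:50-12:00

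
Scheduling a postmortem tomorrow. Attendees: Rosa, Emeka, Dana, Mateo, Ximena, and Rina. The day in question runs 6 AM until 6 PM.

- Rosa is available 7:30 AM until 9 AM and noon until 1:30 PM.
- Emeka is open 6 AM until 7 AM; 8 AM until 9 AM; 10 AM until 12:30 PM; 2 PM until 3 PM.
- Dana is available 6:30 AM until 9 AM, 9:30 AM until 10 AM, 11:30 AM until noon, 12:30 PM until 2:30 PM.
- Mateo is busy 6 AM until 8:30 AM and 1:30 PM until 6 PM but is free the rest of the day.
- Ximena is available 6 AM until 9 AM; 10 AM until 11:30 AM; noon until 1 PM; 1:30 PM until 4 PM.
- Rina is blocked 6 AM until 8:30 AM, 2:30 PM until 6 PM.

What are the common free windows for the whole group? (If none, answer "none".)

08:30-09:00

Rosa free: 07:30-09:00, 12:00-13:30.
Emeka free: 06:00-07:00, 08:00-09:00, 10:00-12:30, 14:00-15:00.
Dana free: 06:30-09:00, 09:30-10:00, 11:30-12:00, 12:30-14:30.
Mateo free: 08:30-13:30 (invert busy blocks within the working day).
Ximena free: 06:00-09:00, 10:00-11:30, 12:00-13:00, 13:30-16:00.
Rina free: 08:30-14:30 (invert busy blocks within the working day).
Rosa ∩ Emeka: 08:00-09:00, 12:00-12:30.
Rosa ∩ Emeka ∩ Dana: 08:00-09:00.
Rosa ∩ Emeka ∩ Dana ∩ Mateo: 08:30-09:00.
Rosa ∩ Emeka ∩ Dana ∩ Mateo ∩ Ximena: 08:30-09:00.
Rosa ∩ Emeka ∩ Dana ∩ Mateo ∩ Ximena ∩ Rina: 08:30-09:00.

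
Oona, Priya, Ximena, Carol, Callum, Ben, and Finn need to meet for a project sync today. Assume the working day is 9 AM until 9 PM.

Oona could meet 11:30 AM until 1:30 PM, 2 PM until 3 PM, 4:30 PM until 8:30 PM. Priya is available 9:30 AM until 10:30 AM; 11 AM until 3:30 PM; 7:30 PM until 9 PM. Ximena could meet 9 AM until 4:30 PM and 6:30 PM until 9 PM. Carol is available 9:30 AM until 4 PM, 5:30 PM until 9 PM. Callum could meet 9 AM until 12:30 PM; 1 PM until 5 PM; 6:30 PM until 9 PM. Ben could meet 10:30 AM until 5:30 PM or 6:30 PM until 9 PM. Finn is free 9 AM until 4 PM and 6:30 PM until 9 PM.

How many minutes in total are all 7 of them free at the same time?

210

Oona ∩ Priya: 11:30-13:30, 14:00-15:00, 19:30-20:30.
Oona ∩ Priya ∩ Ximena: 11:30-13:30, 14:00-15:00, 19:30-20:30.
Oona ∩ Priya ∩ Ximena ∩ Carol: 11:30-13:30, 14:00-15:00, 19:30-20:30.
Oona ∩ Priya ∩ Ximena ∩ Carol ∩ Callum: 11:30-12:30, 13:00-13:30, 14:00-15:00, 19:30-20:30.
Oona ∩ Priya ∩ Ximena ∩ Carol ∩ Callum ∩ Ben: 11:30-12:30, 13:00-13:30, 14:00-15:00, 19:30-20:30.
Oona ∩ Priya ∩ Ximena ∩ Carol ∩ Callum ∩ Ben ∩ Finn: 11:30-12:30, 13:00-13:30, 14:00-15:00, 19:30-20:30.
Summing the common windows: 60 + 30 + 60 + 60 = 210 minutes.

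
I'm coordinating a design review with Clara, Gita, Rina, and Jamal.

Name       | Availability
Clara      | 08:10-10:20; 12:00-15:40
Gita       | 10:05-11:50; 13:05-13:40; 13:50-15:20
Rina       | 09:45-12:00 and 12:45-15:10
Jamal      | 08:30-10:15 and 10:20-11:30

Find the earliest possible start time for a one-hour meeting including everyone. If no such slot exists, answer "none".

none

Clara ∩ Gita: 10:05-10:20, 13:05-13:40, 13:50-15:20.
Clara ∩ Gita ∩ Rina: 10:05-10:20, 13:05-13:40, 13:50-15:10.
Clara ∩ Gita ∩ Rina ∩ Jamal: 10:05-10:15.
So the common availability across everyone is 10:05-10:15.
No common window is at least 60 minutes long.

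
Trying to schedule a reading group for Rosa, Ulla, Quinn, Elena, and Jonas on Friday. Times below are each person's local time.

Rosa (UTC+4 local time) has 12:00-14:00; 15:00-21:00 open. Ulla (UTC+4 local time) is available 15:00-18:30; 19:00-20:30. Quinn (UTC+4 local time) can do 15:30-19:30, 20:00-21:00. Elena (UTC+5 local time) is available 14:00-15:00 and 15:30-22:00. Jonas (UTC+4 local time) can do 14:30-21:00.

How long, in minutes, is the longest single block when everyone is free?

Rosa in UTC: 08:00-10:00, 11:00-17:00 (subtract 4h to convert from UTC+4).
Ulla in UTC: 11:00-14:30, 15:00-16:30 (subtract 4h to convert from UTC+4).
Quinn in UTC: 11:30-15:30, 16:00-17:00 (subtract 4h to convert from UTC+4).
Elena in UTC: 09:00-10:00, 10:30-17:00 (subtract 5h to convert from UTC+5).
Jonas in UTC: 10:30-17:00 (subtract 4h to convert from UTC+4).
Rosa ∩ Ulla: 11:00-14:30, 15:00-16:30.
Rosa ∩ Ulla ∩ Quinn: 11:30-14:30, 15:00-15:30, 16:00-16:30.
Rosa ∩ Ulla ∩ Quinn ∩ Elena: 11:30-14:30, 15:00-15:30, 16:00-16:30.
Rosa ∩ Ulla ∩ Quinn ∩ Elena ∩ Jonas: 11:30-14:30, 15:00-15:30, 16:00-16:30.
The longest is 11:30-14:30 at 180 minutes.

180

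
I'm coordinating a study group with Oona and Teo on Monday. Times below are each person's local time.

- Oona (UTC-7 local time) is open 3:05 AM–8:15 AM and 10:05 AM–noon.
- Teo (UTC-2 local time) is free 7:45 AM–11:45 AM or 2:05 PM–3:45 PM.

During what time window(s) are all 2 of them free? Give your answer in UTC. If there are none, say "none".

Oona in UTC: 10:05-15:15, 17:05-19:00 (add 7h to convert from UTC-7).
Teo in UTC: 09:45-13:45, 16:05-17:45 (add 2h to convert from UTC-2).
Oona ∩ Teo: 10:05-13:45, 17:05-17:45.

10:05-13:45, 17:05-17:45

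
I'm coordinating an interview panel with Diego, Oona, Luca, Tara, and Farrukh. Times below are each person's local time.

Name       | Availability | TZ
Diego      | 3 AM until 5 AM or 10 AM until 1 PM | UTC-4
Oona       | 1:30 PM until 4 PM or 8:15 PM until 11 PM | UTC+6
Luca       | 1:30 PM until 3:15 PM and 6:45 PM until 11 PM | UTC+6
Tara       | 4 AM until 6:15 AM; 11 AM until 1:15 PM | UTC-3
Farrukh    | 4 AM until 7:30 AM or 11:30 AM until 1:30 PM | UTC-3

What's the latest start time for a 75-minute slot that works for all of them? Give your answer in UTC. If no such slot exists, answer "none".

Diego in UTC: 07:00-09:00, 14:00-17:00 (add 4h to convert from UTC-4).
Oona in UTC: 07:30-10:00, 14:15-17:00 (subtract 6h to convert from UTC+6).
Luca in UTC: 07:30-09:15, 12:45-17:00 (subtract 6h to convert from UTC+6).
Tara in UTC: 07:00-09:15, 14:00-16:15 (add 3h to convert from UTC-3).
Farrukh in UTC: 07:00-10:30, 14:30-16:30 (add 3h to convert from UTC-3).
Diego ∩ Oona: 07:30-09:00, 14:15-17:00.
Diego ∩ Oona ∩ Luca: 07:30-09:00, 14:15-17:00.
Diego ∩ Oona ∩ Luca ∩ Tara: 07:30-09:00, 14:15-16:15.
Diego ∩ Oona ∩ Luca ∩ Tara ∩ Farrukh: 07:30-09:00, 14:30-16:15.
Those are the intersection windows.
The last common window of at least 75 minutes is 14:30-16:15; a 75-minute meeting can start as late as 15:00 and still end by 16:15.

15:00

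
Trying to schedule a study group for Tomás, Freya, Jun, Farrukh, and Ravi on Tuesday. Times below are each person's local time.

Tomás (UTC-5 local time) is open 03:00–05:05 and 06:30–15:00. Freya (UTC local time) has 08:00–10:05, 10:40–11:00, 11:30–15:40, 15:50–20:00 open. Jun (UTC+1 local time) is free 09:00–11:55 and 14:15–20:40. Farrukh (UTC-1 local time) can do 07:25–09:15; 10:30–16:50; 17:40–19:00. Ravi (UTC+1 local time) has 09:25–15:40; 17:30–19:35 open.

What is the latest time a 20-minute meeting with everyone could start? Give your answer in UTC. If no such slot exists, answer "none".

17:30

Tomás in UTC: 08:00-10:05, 11:30-20:00 (add 5h to convert from UTC-5).
Freya in UTC: 08:00-10:05, 10:40-11:00, 11:30-15:40, 15:50-20:00.
Jun in UTC: 08:00-10:55, 13:15-19:40 (subtract 1h to convert from UTC+1).
Farrukh in UTC: 08:25-10:15, 11:30-17:50, 18:40-20:00 (add 1h to convert from UTC-1).
Ravi in UTC: 08:25-14:40, 16:30-18:35 (subtract 1h to convert from UTC+1).
Tomás ∩ Freya: 08:00-10:05, 11:30-15:40, 15:50-20:00.
Tomás ∩ Freya ∩ Jun: 08:00-10:05, 13:15-15:40, 15:50-19:40.
Tomás ∩ Freya ∩ Jun ∩ Farrukh: 08:25-10:05, 13:15-15:40, 15:50-17:50, 18:40-19:40.
Tomás ∩ Freya ∩ Jun ∩ Farrukh ∩ Ravi: 08:25-10:05, 13:15-14:40, 16:30-17:50.
So the common availability across everyone is 08:25-10:05, 13:15-14:40, 16:30-17:50.
The last common window of at least 20 minutes is 16:30-17:50; a 20-minute meeting can start as late as 17:30 and still end by 17:50.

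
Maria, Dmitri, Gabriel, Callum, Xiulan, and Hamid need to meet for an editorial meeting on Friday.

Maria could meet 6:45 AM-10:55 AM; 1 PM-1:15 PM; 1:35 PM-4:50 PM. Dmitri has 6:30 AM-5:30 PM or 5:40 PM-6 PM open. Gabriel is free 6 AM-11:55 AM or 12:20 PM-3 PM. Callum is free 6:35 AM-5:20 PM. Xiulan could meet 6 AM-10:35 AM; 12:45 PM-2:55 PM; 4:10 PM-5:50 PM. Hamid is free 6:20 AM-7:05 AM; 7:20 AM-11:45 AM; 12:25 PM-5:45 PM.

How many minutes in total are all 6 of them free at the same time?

310

Maria ∩ Dmitri: 06:45-10:55, 13:00-13:15, 13:35-16:50.
Maria ∩ Dmitri ∩ Gabriel: 06:45-10:55, 13:00-13:15, 13:35-15:00.
Maria ∩ Dmitri ∩ Gabriel ∩ Callum: 06:45-10:55, 13:00-13:15, 13:35-15:00.
Maria ∩ Dmitri ∩ Gabriel ∩ Callum ∩ Xiulan: 06:45-10:35, 13:00-13:15, 13:35-14:55.
Maria ∩ Dmitri ∩ Gabriel ∩ Callum ∩ Xiulan ∩ Hamid: 06:45-07:05, 07:20-10:35, 13:00-13:15, 13:35-14:55.
So the common availability across everyone is 06:45-07:05, 07:20-10:35, 13:00-13:15, 13:35-14:55.
Summing the common windows: 20 + 195 + 15 + 80 = 310 minutes.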